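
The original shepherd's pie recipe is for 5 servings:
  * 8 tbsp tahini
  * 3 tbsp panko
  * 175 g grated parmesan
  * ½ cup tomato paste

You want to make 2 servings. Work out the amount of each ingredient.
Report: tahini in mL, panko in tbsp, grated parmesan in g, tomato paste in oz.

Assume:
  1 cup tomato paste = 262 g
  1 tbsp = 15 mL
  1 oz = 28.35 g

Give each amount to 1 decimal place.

Scaling factor: 2/5 = 0.4.
tahini: 8 tbsp × 2/5 × 15 mL/tbsp = 48.0 mL
panko: 3 tbsp × 2/5 = 1.2 tbsp
grated parmesan: 175 g × 2/5 = 70.0 g
tomato paste: 0.5 cup × 2/5 × 262 g/cup ÷ 28.35 g/oz ≈ 1.8 oz

tahini: 48.0 mL; panko: 1.2 tbsp; grated parmesan: 70.0 g; tomato paste: 1.8 oz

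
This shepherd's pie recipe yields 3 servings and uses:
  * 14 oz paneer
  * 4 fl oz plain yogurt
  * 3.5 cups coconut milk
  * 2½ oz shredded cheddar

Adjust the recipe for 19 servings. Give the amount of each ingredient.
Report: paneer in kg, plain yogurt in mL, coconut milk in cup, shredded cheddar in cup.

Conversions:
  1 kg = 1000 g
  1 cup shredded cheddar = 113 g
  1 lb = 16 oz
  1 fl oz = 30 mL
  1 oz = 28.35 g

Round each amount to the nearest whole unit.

Scaling factor: 19/3.
paneer: 14 oz × 19/3 × 28.35 g/oz ÷ 1000 g/kg ≈ 3 kg
plain yogurt: 4 fl oz × 19/3 × 30 mL/fl oz = 760 mL
coconut milk: 3.5 cup × 19/3 ≈ 22 cup
shredded cheddar: 2.5 oz × 19/3 × 28.35 g/oz ÷ 113 g/cup ≈ 4 cup

paneer: 3 kg; plain yogurt: 760 mL; coconut milk: 22 cup; shredded cheddar: 4 cup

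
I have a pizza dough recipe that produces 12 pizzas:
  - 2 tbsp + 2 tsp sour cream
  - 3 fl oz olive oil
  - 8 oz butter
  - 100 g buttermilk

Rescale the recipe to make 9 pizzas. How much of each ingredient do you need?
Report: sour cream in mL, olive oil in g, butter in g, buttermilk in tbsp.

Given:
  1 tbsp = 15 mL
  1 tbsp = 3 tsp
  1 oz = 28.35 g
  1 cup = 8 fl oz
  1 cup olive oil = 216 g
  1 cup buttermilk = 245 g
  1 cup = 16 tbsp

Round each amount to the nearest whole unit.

Scaling factor: 9/12 = 3/4 = 0.75.
sour cream: (2 tbsp + 2 tsp = 8/3 tbsp) × 3/4 × 15 mL/tbsp = 30 mL
olive oil: 3 fl oz × 3/4 ÷ 8 fl oz/cup × 216 g/cup ≈ 61 g
butter: 8 oz × 3/4 × 28.35 g/oz ≈ 170 g
buttermilk: 100 g × 3/4 ÷ 245 g/cup × 16 tbsp/cup ≈ 5 tbsp

sour cream: 30 mL; olive oil: 61 g; butter: 170 g; buttermilk: 5 tbsp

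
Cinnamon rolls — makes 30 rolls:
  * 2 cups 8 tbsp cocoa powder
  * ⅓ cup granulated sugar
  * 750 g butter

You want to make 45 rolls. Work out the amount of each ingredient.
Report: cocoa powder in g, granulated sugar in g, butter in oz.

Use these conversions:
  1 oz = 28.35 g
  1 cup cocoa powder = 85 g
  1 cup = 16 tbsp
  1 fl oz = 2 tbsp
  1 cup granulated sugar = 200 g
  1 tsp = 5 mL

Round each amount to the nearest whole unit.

Scaling factor: 45/30 = 3/2 = 1.5.
cocoa powder: (2 cup + 8 tbsp = 2.5 cup) × 3/2 × 85 g/cup ≈ 319 g
granulated sugar: 1/3 cup × 3/2 × 200 g/cup = 100 g
butter: 750 g × 3/2 ÷ 28.35 g/oz ≈ 40 oz

cocoa powder: 319 g; granulated sugar: 100 g; butter: 40 oz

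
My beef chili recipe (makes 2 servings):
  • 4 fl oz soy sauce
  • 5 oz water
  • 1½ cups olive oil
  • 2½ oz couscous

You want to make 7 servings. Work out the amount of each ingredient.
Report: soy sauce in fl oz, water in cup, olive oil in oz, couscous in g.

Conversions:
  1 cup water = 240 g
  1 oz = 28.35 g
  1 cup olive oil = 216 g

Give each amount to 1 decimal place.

soy sauce: 14.0 fl oz; water: 2.1 cup; olive oil: 40.0 oz; couscous: 248.1 g

Scaling factor: 7/2 = 3.5.
soy sauce: 4 fl oz × 7/2 = 14.0 fl oz
water: 5 oz × 7/2 × 28.35 g/oz ÷ 240 g/cup ≈ 2.1 cup
olive oil: 1.5 cup × 7/2 × 216 g/cup ÷ 28.35 g/oz = 40.0 oz
couscous: 2.5 oz × 7/2 × 28.35 g/oz ≈ 248.1 g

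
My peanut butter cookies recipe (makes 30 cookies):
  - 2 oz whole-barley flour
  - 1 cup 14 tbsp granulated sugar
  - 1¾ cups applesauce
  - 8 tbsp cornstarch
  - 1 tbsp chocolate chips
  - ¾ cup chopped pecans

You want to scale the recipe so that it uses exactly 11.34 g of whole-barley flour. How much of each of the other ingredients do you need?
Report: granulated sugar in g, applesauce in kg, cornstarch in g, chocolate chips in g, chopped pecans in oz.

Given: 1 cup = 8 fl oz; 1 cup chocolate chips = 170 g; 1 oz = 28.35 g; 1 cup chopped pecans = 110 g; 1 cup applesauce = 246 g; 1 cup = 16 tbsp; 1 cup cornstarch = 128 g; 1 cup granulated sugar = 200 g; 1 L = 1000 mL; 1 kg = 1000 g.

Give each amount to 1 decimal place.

The original recipe has 56.7 g of whole-barley flour, so the scaling factor is 11.34 ÷ 56.7 = 1/5 = 0.2.
granulated sugar: (1 cup + 14 tbsp = 1.875 cup) × 1/5 × 200 g/cup = 75.0 g
applesauce: 1.75 cup × 1/5 × 246 g/cup ÷ 1000 g/kg ≈ 0.1 kg
cornstarch: 8 tbsp × 1/5 ÷ 16 tbsp/cup × 128 g/cup = 12.8 g
chocolate chips: 1 tbsp × 1/5 ÷ 16 tbsp/cup × 170 g/cup ≈ 2.1 g
chopped pecans: 0.75 cup × 1/5 × 110 g/cup ÷ 28.35 g/oz ≈ 0.6 oz

granulated sugar: 75.0 g; applesauce: 0.1 kg; cornstarch: 12.8 g; chocolate chips: 2.1 g; chopped pecans: 0.6 oz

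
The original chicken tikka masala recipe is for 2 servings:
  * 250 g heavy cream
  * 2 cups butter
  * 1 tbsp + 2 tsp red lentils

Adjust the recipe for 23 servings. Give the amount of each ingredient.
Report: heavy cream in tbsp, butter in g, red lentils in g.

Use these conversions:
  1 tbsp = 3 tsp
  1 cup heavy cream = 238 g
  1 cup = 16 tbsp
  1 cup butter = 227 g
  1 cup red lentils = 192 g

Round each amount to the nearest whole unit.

Scaling factor: 23/2 = 11.5.
heavy cream: 250 g × 23/2 ÷ 238 g/cup × 16 tbsp/cup ≈ 193 tbsp
butter: 2 cup × 23/2 × 227 g/cup = 5221 g
red lentils: (1 tbsp + 2 tsp = 5/3 tbsp) × 23/2 ÷ 16 tbsp/cup × 192 g/cup = 230 g

heavy cream: 193 tbsp; butter: 5221 g; red lentils: 230 g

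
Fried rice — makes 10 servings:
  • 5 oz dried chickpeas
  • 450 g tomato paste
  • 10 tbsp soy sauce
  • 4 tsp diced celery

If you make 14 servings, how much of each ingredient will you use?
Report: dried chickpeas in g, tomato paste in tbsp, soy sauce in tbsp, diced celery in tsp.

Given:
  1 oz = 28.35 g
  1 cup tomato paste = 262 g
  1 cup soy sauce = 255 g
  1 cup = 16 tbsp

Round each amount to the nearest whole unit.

dried chickpeas: 198 g; tomato paste: 38 tbsp; soy sauce: 14 tbsp; diced celery: 6 tsp

Scaling factor: 14/10 = 7/5 = 1.4.
dried chickpeas: 5 oz × 7/5 × 28.35 g/oz ≈ 198 g
tomato paste: 450 g × 7/5 ÷ 262 g/cup × 16 tbsp/cup ≈ 38 tbsp
soy sauce: 10 tbsp × 7/5 = 14 tbsp
diced celery: 4 tsp × 7/5 ≈ 6 tsp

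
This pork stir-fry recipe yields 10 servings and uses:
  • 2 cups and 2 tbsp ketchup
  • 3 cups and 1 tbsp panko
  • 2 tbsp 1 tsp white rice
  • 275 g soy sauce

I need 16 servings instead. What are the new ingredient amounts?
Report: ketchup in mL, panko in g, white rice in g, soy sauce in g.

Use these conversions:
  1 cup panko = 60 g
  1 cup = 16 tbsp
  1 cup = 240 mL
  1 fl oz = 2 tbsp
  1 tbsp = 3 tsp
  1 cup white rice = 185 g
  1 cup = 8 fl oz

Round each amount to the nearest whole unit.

ketchup: 816 mL; panko: 294 g; white rice: 43 g; soy sauce: 440 g

Scaling factor: 16/10 = 8/5 = 1.6.
ketchup: (2 cup + 2 tbsp = 2.125 cup) × 8/5 × 240 mL/cup = 816 mL
panko: (3 cup + 1 tbsp = 3.0625 cup) × 8/5 × 60 g/cup = 294 g
white rice: (2 tbsp + 1 tsp = 7/3 tbsp) × 8/5 ÷ 16 tbsp/cup × 185 g/cup ≈ 43 g
soy sauce: 275 g × 8/5 = 440 g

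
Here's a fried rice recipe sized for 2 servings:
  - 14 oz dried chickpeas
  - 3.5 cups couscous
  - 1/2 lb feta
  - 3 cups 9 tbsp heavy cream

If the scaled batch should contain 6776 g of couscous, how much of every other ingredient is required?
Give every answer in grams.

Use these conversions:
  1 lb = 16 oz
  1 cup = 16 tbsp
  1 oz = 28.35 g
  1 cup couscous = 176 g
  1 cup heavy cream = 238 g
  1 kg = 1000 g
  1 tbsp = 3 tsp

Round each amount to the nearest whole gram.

The original recipe has 616 g of couscous, so the scaling factor is 6776 ÷ 616 = 11.
dried chickpeas: 14 oz × 11 × 28.35 g/oz ≈ 4366 g
feta: 0.5 lb × 11 × 16 oz/lb × 28.35 g/oz ≈ 2495 g
heavy cream: (3 cup + 9 tbsp = 3.5625 cup) × 11 × 238 g/cup ≈ 9327 g

dried chickpeas: 4366 g; feta: 2495 g; heavy cream: 9327 g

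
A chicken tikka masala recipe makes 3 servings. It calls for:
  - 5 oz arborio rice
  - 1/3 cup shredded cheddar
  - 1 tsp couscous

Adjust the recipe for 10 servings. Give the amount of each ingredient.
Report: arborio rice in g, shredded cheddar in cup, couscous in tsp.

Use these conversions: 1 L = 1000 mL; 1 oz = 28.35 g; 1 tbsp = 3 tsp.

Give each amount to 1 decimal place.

arborio rice: 472.5 g; shredded cheddar: 1.1 cup; couscous: 3.3 tsp

Scaling factor: 10/3.
arborio rice: 5 oz × 10/3 × 28.35 g/oz = 472.5 g
shredded cheddar: 1/3 cup × 10/3 ≈ 1.1 cup
couscous: 1 tsp × 10/3 ≈ 3.3 tsp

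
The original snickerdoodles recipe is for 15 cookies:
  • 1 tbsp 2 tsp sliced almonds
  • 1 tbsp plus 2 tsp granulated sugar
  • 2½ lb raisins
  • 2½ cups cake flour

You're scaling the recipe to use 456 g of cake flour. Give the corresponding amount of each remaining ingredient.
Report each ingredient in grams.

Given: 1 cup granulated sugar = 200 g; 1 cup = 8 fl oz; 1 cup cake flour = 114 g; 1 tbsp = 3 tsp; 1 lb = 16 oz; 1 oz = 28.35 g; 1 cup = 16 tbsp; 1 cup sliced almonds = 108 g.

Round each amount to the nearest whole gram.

sliced almonds: 18 g; granulated sugar: 33 g; raisins: 1814 g

The original recipe has 285 g of cake flour, so the scaling factor is 456 ÷ 285 = 8/5 = 1.6.
sliced almonds: (1 tbsp + 2 tsp = 5/3 tbsp) × 8/5 ÷ 16 tbsp/cup × 108 g/cup = 18 g
granulated sugar: (1 tbsp + 2 tsp = 5/3 tbsp) × 8/5 ÷ 16 tbsp/cup × 200 g/cup ≈ 33 g
raisins: 2.5 lb × 8/5 × 16 oz/lb × 28.35 g/oz ≈ 1814 g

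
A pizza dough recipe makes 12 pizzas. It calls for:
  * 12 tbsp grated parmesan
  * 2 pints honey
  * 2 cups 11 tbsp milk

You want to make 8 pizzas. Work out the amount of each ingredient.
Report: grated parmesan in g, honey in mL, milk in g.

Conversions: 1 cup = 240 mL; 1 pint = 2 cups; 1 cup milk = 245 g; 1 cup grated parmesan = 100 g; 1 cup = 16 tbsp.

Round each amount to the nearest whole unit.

Scaling factor: 8/12 = 2/3.
grated parmesan: 12 tbsp × 2/3 ÷ 16 tbsp/cup × 100 g/cup = 50 g
honey: 2 pint × 2/3 × 2 cup/pint × 240 mL/cup = 640 mL
milk: (2 cup + 11 tbsp = 2.6875 cup) × 2/3 × 245 g/cup ≈ 439 g

grated parmesan: 50 g; honey: 640 mL; milk: 439 g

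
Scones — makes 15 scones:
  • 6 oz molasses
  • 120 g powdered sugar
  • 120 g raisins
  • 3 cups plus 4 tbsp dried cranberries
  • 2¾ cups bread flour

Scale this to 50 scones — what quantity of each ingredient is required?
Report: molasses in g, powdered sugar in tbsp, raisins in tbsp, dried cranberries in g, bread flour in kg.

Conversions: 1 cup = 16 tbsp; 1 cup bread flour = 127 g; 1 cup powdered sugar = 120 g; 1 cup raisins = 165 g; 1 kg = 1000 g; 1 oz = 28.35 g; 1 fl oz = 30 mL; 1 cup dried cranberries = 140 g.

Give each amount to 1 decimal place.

molasses: 567.0 g; powdered sugar: 53.3 tbsp; raisins: 38.8 tbsp; dried cranberries: 1516.7 g; bread flour: 1.2 kg

Scaling factor: 50/15 = 10/3.
molasses: 6 oz × 10/3 × 28.35 g/oz = 567.0 g
powdered sugar: 120 g × 10/3 ÷ 120 g/cup × 16 tbsp/cup ≈ 53.3 tbsp
raisins: 120 g × 10/3 ÷ 165 g/cup × 16 tbsp/cup ≈ 38.8 tbsp
dried cranberries: (3 cup + 4 tbsp = 3.25 cup) × 10/3 × 140 g/cup ≈ 1516.7 g
bread flour: 2.75 cup × 10/3 × 127 g/cup ÷ 1000 g/kg ≈ 1.2 kg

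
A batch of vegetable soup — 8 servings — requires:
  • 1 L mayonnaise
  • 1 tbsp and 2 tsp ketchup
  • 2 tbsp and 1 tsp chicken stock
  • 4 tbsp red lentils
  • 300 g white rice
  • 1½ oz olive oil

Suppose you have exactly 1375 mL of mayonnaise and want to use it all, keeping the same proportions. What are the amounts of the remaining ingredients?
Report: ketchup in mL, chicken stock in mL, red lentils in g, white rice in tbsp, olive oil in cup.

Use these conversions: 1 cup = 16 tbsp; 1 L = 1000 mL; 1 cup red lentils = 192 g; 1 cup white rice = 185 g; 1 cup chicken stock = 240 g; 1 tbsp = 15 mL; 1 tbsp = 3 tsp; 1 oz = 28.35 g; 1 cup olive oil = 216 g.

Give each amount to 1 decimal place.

The original recipe has 1000 mL of mayonnaise, so the scaling factor is 1375 ÷ 1000 = 11/8 = 1.375.
ketchup: (1 tbsp + 2 tsp = 5/3 tbsp) × 11/8 × 15 mL/tbsp ≈ 34.4 mL
chicken stock: (2 tbsp + 1 tsp = 7/3 tbsp) × 11/8 × 15 mL/tbsp ≈ 48.1 mL
red lentils: 4 tbsp × 11/8 ÷ 16 tbsp/cup × 192 g/cup = 66.0 g
white rice: 300 g × 11/8 ÷ 185 g/cup × 16 tbsp/cup ≈ 35.7 tbsp
olive oil: 1.5 oz × 11/8 × 28.35 g/oz ÷ 216 g/cup ≈ 0.3 cup

ketchup: 34.4 mL; chicken stock: 48.1 mL; red lentils: 66.0 g; white rice: 35.7 tbsp; olive oil: 0.3 cup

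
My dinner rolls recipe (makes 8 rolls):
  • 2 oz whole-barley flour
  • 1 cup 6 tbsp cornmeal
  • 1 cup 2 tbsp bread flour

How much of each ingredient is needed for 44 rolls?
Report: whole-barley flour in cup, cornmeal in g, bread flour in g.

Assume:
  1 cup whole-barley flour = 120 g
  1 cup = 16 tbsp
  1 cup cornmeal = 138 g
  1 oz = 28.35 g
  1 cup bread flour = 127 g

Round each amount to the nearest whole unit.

Scaling factor: 44/8 = 11/2 = 5.5.
whole-barley flour: 2 oz × 11/2 × 28.35 g/oz ÷ 120 g/cup ≈ 3 cup
cornmeal: (1 cup + 6 tbsp = 1.375 cup) × 11/2 × 138 g/cup ≈ 1044 g
bread flour: (1 cup + 2 tbsp = 1.125 cup) × 11/2 × 127 g/cup ≈ 786 g

whole-barley flour: 3 cup; cornmeal: 1044 g; bread flour: 786 g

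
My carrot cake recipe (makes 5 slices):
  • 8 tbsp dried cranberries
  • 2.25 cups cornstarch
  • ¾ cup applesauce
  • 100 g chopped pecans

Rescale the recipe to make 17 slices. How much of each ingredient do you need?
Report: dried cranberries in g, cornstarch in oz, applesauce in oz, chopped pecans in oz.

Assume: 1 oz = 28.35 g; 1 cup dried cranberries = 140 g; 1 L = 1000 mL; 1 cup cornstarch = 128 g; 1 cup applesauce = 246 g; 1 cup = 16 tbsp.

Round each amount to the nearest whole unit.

Scaling factor: 17/5 = 3.4.
dried cranberries: 8 tbsp × 17/5 ÷ 16 tbsp/cup × 140 g/cup = 238 g
cornstarch: 2.25 cup × 17/5 × 128 g/cup ÷ 28.35 g/oz ≈ 35 oz
applesauce: 0.75 cup × 17/5 × 246 g/cup ÷ 28.35 g/oz ≈ 22 oz
chopped pecans: 100 g × 17/5 ÷ 28.35 g/oz ≈ 12 oz

dried cranberries: 238 g; cornstarch: 35 oz; applesauce: 22 oz; chopped pecans: 12 oz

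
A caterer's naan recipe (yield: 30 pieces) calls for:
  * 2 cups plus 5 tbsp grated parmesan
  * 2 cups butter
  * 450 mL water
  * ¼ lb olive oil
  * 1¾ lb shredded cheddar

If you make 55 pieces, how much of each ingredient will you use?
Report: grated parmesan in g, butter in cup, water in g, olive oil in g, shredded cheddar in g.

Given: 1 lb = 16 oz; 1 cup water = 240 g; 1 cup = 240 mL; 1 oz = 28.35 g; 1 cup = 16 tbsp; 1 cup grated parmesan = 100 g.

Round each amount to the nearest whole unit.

grated parmesan: 424 g; butter: 4 cup; water: 825 g; olive oil: 208 g; shredded cheddar: 1455 g

Scaling factor: 55/30 = 11/6.
grated parmesan: (2 cup + 5 tbsp = 2.3125 cup) × 11/6 × 100 g/cup ≈ 424 g
butter: 2 cup × 11/6 ≈ 4 cup
water: 450 mL × 11/6 ÷ 240 mL/cup × 240 g/cup = 825 g
olive oil: 0.25 lb × 11/6 × 16 oz/lb × 28.35 g/oz ≈ 208 g
shredded cheddar: 1.75 lb × 11/6 × 16 oz/lb × 28.35 g/oz ≈ 1455 g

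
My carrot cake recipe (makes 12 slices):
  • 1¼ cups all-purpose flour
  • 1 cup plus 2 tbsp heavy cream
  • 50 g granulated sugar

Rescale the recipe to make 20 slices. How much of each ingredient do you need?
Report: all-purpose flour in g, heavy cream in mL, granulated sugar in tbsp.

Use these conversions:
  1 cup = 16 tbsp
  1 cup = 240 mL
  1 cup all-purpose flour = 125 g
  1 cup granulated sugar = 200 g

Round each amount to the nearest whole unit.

all-purpose flour: 260 g; heavy cream: 450 mL; granulated sugar: 7 tbsp

Scaling factor: 20/12 = 5/3.
all-purpose flour: 1.25 cup × 5/3 × 125 g/cup ≈ 260 g
heavy cream: (1 cup + 2 tbsp = 1.125 cup) × 5/3 × 240 mL/cup = 450 mL
granulated sugar: 50 g × 5/3 ÷ 200 g/cup × 16 tbsp/cup ≈ 7 tbsp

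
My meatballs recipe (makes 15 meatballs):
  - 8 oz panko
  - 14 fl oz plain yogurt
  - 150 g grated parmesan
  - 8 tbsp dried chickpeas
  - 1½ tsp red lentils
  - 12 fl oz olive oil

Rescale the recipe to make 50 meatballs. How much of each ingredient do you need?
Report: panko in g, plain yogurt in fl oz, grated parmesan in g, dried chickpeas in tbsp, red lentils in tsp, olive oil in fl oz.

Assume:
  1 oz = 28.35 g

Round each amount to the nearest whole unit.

panko: 756 g; plain yogurt: 47 fl oz; grated parmesan: 500 g; dried chickpeas: 27 tbsp; red lentils: 5 tsp; olive oil: 40 fl oz

Scaling factor: 50/15 = 10/3.
panko: 8 oz × 10/3 × 28.35 g/oz = 756 g
plain yogurt: 14 fl oz × 10/3 ≈ 47 fl oz
grated parmesan: 150 g × 10/3 = 500 g
dried chickpeas: 8 tbsp × 10/3 ≈ 27 tbsp
red lentils: 1.5 tsp × 10/3 = 5 tsp
olive oil: 12 fl oz × 10/3 = 40 fl oz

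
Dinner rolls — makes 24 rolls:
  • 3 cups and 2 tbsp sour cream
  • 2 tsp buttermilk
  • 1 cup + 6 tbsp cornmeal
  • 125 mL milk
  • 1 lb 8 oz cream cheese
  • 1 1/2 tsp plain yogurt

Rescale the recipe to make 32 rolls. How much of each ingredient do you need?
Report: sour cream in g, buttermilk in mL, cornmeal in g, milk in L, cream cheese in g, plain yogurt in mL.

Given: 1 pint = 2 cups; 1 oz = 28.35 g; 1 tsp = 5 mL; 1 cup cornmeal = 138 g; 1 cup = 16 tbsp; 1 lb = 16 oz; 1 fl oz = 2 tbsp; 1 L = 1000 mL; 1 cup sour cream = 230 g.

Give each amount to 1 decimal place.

Scaling factor: 32/24 = 4/3.
sour cream: (3 cup + 2 tbsp = 3.125 cup) × 4/3 × 230 g/cup ≈ 958.3 g
buttermilk: 2 tsp × 4/3 × 5 mL/tsp ≈ 13.3 mL
cornmeal: (1 cup + 6 tbsp = 1.375 cup) × 4/3 × 138 g/cup = 253.0 g
milk: 125 mL × 4/3 ÷ 1000 mL/L ≈ 0.2 L
cream cheese: (1 lb + 8 oz = 1.5 lb) × 4/3 × 16 oz/lb × 28.35 g/oz = 907.2 g
plain yogurt: 1.5 tsp × 4/3 × 5 mL/tsp = 10.0 mL

sour cream: 958.3 g; buttermilk: 13.3 mL; cornmeal: 253.0 g; milk: 0.2 L; cream cheese: 907.2 g; plain yogurt: 10.0 mL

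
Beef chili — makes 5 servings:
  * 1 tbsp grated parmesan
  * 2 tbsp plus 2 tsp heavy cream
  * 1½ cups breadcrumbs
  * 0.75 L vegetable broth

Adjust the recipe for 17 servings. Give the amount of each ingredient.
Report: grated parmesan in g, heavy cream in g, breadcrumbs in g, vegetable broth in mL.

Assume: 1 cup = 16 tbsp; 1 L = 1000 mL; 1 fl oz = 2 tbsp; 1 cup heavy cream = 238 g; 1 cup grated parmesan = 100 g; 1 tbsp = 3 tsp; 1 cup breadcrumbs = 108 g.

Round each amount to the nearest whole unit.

grated parmesan: 21 g; heavy cream: 135 g; breadcrumbs: 551 g; vegetable broth: 2550 mL

Scaling factor: 17/5 = 3.4.
grated parmesan: 1 tbsp × 17/5 ÷ 16 tbsp/cup × 100 g/cup ≈ 21 g
heavy cream: (2 tbsp + 2 tsp = 8/3 tbsp) × 17/5 ÷ 16 tbsp/cup × 238 g/cup ≈ 135 g
breadcrumbs: 1.5 cup × 17/5 × 108 g/cup ≈ 551 g
vegetable broth: 0.75 L × 17/5 × 1000 mL/L = 2550 mL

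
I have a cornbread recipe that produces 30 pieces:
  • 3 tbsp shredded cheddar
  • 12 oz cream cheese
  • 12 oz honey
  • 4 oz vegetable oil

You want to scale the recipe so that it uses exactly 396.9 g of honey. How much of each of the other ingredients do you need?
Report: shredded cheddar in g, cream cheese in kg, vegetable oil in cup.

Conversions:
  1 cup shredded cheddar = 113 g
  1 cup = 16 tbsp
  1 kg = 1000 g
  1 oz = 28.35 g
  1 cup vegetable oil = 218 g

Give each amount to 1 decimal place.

shredded cheddar: 24.7 g; cream cheese: 0.4 kg; vegetable oil: 0.6 cup

The original recipe has 340.2 g of honey, so the scaling factor is 396.9 ÷ 340.2 = 7/6.
shredded cheddar: 3 tbsp × 7/6 ÷ 16 tbsp/cup × 113 g/cup ≈ 24.7 g
cream cheese: 12 oz × 7/6 × 28.35 g/oz ÷ 1000 g/kg ≈ 0.4 kg
vegetable oil: 4 oz × 7/6 × 28.35 g/oz ÷ 218 g/cup ≈ 0.6 cup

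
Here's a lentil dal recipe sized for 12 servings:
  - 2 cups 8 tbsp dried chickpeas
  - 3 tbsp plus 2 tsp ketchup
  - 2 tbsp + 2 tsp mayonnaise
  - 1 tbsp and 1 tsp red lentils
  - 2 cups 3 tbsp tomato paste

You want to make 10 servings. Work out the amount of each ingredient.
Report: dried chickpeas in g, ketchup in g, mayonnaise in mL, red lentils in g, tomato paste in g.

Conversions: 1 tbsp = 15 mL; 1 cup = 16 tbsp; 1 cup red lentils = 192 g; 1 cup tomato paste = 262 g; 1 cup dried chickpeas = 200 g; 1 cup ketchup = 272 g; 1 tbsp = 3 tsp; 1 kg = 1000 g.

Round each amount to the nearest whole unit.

dried chickpeas: 417 g; ketchup: 52 g; mayonnaise: 33 mL; red lentils: 13 g; tomato paste: 478 g

Scaling factor: 10/12 = 5/6.
dried chickpeas: (2 cup + 8 tbsp = 2.5 cup) × 5/6 × 200 g/cup ≈ 417 g
ketchup: (3 tbsp + 2 tsp = 11/3 tbsp) × 5/6 ÷ 16 tbsp/cup × 272 g/cup ≈ 52 g
mayonnaise: (2 tbsp + 2 tsp = 8/3 tbsp) × 5/6 × 15 mL/tbsp ≈ 33 mL
red lentils: (1 tbsp + 1 tsp = 4/3 tbsp) × 5/6 ÷ 16 tbsp/cup × 192 g/cup ≈ 13 g
tomato paste: (2 cup + 3 tbsp = 2.1875 cup) × 5/6 × 262 g/cup ≈ 478 g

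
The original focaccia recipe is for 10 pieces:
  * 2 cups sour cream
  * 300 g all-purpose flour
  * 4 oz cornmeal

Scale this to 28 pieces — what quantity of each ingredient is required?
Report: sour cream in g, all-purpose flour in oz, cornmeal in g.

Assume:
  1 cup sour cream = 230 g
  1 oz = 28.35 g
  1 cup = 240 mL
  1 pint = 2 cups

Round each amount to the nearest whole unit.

Scaling factor: 28/10 = 14/5 = 2.8.
sour cream: 2 cup × 14/5 × 230 g/cup = 1288 g
all-purpose flour: 300 g × 14/5 ÷ 28.35 g/oz ≈ 30 oz
cornmeal: 4 oz × 14/5 × 28.35 g/oz ≈ 318 g

sour cream: 1288 g; all-purpose flour: 30 oz; cornmeal: 318 g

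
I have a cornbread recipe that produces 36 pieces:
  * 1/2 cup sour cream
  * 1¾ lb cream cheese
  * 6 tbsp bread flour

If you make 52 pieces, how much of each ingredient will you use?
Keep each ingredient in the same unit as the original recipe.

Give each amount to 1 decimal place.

sour cream: 0.7 cup; cream cheese: 2.5 lb; bread flour: 8.7 tbsp

Scaling factor: 52/36 = 13/9.
sour cream: 0.5 cup × 13/9 ≈ 0.7 cup
cream cheese: 1.75 lb × 13/9 ≈ 2.5 lb
bread flour: 6 tbsp × 13/9 ≈ 8.7 tbsp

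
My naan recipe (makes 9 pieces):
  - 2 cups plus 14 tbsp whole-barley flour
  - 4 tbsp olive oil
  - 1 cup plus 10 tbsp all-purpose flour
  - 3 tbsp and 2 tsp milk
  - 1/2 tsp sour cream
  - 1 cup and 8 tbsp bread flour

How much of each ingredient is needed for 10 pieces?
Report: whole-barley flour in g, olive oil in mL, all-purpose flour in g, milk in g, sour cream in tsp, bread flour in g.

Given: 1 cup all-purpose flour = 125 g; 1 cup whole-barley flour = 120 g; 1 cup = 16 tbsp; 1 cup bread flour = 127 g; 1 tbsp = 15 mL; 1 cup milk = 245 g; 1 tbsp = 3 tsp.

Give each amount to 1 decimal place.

whole-barley flour: 383.3 g; olive oil: 66.7 mL; all-purpose flour: 225.7 g; milk: 62.4 g; sour cream: 0.6 tsp; bread flour: 211.7 g

Scaling factor: 10/9.
whole-barley flour: (2 cup + 14 tbsp = 2.875 cup) × 10/9 × 120 g/cup ≈ 383.3 g
olive oil: 4 tbsp × 10/9 × 15 mL/tbsp ≈ 66.7 mL
all-purpose flour: (1 cup + 10 tbsp = 1.625 cup) × 10/9 × 125 g/cup ≈ 225.7 g
milk: (3 tbsp + 2 tsp = 11/3 tbsp) × 10/9 ÷ 16 tbsp/cup × 245 g/cup ≈ 62.4 g
sour cream: 0.5 tsp × 10/9 ≈ 0.6 tsp
bread flour: (1 cup + 8 tbsp = 1.5 cup) × 10/9 × 127 g/cup ≈ 211.7 g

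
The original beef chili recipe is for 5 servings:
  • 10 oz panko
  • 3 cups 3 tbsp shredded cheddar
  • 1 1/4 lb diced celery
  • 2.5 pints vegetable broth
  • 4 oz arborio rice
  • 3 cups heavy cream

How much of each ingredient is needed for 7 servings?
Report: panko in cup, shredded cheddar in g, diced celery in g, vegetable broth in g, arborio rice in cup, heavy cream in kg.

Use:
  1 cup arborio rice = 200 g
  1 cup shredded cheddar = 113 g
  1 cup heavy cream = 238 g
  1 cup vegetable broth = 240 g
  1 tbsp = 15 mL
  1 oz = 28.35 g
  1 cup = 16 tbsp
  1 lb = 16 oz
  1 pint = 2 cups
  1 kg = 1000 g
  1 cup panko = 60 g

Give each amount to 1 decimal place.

panko: 6.6 cup; shredded cheddar: 504.3 g; diced celery: 793.8 g; vegetable broth: 1680.0 g; arborio rice: 0.8 cup; heavy cream: 1.0 kg

Scaling factor: 7/5 = 1.4.
panko: 10 oz × 7/5 × 28.35 g/oz ÷ 60 g/cup ≈ 6.6 cup
shredded cheddar: (3 cup + 3 tbsp = 3.1875 cup) × 7/5 × 113 g/cup ≈ 504.3 g
diced celery: 1.25 lb × 7/5 × 16 oz/lb × 28.35 g/oz = 793.8 g
vegetable broth: 2.5 pint × 7/5 × 2 cup/pint × 240 g/cup = 1680.0 g
arborio rice: 4 oz × 7/5 × 28.35 g/oz ÷ 200 g/cup ≈ 0.8 cup
heavy cream: 3 cup × 7/5 × 238 g/cup ÷ 1000 g/kg ≈ 1.0 kg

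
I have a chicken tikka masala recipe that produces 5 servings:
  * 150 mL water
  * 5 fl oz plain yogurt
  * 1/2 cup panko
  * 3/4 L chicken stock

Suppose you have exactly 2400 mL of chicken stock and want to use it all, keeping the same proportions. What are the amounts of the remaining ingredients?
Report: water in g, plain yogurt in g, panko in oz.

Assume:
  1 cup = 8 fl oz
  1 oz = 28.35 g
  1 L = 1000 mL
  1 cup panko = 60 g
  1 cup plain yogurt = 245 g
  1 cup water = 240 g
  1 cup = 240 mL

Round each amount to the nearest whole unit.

The original recipe has 750 mL of chicken stock, so the scaling factor is 2400 ÷ 750 = 16/5 = 3.2.
water: 150 mL × 16/5 ÷ 240 mL/cup × 240 g/cup = 480 g
plain yogurt: 5 fl oz × 16/5 ÷ 8 fl oz/cup × 245 g/cup = 490 g
panko: 0.5 cup × 16/5 × 60 g/cup ÷ 28.35 g/oz ≈ 3 oz

water: 480 g; plain yogurt: 490 g; panko: 3 oz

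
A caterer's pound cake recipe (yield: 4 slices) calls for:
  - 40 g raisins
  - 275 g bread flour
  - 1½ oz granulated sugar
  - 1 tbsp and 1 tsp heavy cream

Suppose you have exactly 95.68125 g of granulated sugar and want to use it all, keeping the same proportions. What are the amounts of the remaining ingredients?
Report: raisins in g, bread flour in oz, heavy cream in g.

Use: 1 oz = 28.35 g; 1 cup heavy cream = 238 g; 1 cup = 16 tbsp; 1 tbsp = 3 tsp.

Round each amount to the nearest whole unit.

raisins: 90 g; bread flour: 22 oz; heavy cream: 45 g

The original recipe has 42.525 g of granulated sugar, so the scaling factor is 95.68125 ÷ 42.525 = 9/4 = 2.25.
raisins: 40 g × 9/4 = 90 g
bread flour: 275 g × 9/4 ÷ 28.35 g/oz ≈ 22 oz
heavy cream: (1 tbsp + 1 tsp = 4/3 tbsp) × 9/4 ÷ 16 tbsp/cup × 238 g/cup ≈ 45 g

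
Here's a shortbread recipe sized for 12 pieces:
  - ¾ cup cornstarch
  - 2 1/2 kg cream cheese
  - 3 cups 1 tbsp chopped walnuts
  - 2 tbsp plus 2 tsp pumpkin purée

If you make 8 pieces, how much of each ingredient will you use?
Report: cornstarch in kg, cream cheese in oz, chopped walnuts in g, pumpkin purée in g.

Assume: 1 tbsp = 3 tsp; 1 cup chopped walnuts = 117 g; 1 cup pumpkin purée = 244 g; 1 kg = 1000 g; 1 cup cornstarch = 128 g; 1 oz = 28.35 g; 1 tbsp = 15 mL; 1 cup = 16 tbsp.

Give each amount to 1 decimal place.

Scaling factor: 8/12 = 2/3.
cornstarch: 0.75 cup × 2/3 × 128 g/cup ÷ 1000 g/kg ≈ 0.1 kg
cream cheese: 2.5 kg × 2/3 × 1000 g/kg ÷ 28.35 g/oz ≈ 58.8 oz
chopped walnuts: (3 cup + 1 tbsp = 3.0625 cup) × 2/3 × 117 g/cup ≈ 238.9 g
pumpkin purée: (2 tbsp + 2 tsp = 8/3 tbsp) × 2/3 ÷ 16 tbsp/cup × 244 g/cup ≈ 27.1 g

cornstarch: 0.1 kg; cream cheese: 58.8 oz; chopped walnuts: 238.9 g; pumpkin purée: 27.1 g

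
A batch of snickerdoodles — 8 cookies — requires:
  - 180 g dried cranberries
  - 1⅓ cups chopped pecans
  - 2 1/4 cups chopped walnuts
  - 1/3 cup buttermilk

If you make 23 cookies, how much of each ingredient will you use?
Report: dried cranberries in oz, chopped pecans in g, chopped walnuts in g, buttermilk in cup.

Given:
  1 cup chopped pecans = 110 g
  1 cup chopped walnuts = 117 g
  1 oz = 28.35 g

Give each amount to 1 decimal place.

dried cranberries: 18.3 oz; chopped pecans: 421.7 g; chopped walnuts: 756.8 g; buttermilk: 1.0 cup

Scaling factor: 23/8 = 2.875.
dried cranberries: 180 g × 23/8 ÷ 28.35 g/oz ≈ 18.3 oz
chopped pecans: 4/3 cup × 23/8 × 110 g/cup ≈ 421.7 g
chopped walnuts: 2.25 cup × 23/8 × 117 g/cup ≈ 756.8 g
buttermilk: 1/3 cup × 23/8 ≈ 1.0 cup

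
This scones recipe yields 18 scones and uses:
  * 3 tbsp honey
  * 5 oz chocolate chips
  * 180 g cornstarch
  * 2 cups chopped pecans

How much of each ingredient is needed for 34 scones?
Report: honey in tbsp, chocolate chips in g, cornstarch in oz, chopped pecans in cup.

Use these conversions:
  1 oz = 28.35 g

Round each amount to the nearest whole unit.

Scaling factor: 34/18 = 17/9.
honey: 3 tbsp × 17/9 ≈ 6 tbsp
chocolate chips: 5 oz × 17/9 × 28.35 g/oz ≈ 268 g
cornstarch: 180 g × 17/9 ÷ 28.35 g/oz ≈ 12 oz
chopped pecans: 2 cup × 17/9 ≈ 4 cup

honey: 6 tbsp; chocolate chips: 268 g; cornstarch: 12 oz; chopped pecans: 4 cup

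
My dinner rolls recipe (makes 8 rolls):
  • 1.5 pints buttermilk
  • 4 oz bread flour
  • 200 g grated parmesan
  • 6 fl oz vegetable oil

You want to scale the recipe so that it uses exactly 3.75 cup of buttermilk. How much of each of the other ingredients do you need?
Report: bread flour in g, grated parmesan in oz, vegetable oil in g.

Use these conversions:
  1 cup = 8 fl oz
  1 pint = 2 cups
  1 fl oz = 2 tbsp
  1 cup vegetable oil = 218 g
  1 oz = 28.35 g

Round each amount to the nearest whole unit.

The original recipe has 3 cup of buttermilk, so the scaling factor is 3.75 ÷ 3 = 5/4 = 1.25.
bread flour: 4 oz × 5/4 × 28.35 g/oz ≈ 142 g
grated parmesan: 200 g × 5/4 ÷ 28.35 g/oz ≈ 9 oz
vegetable oil: 6 fl oz × 5/4 ÷ 8 fl oz/cup × 218 g/cup ≈ 204 g

bread flour: 142 g; grated parmesan: 9 oz; vegetable oil: 204 g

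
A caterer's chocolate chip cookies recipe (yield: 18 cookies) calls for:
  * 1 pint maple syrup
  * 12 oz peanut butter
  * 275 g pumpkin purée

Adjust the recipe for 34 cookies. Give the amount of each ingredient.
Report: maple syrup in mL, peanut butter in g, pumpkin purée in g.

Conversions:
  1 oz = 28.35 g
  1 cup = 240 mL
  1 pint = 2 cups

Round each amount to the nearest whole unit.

maple syrup: 907 mL; peanut butter: 643 g; pumpkin purée: 519 g

Scaling factor: 34/18 = 17/9.
maple syrup: 1 pint × 17/9 × 2 cup/pint × 240 mL/cup ≈ 907 mL
peanut butter: 12 oz × 17/9 × 28.35 g/oz ≈ 643 g
pumpkin purée: 275 g × 17/9 ≈ 519 g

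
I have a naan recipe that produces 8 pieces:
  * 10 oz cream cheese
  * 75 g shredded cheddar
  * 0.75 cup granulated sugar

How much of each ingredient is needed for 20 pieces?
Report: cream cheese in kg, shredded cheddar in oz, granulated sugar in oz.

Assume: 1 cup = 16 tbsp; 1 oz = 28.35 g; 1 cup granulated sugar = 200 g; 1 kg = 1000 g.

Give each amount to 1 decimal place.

cream cheese: 0.7 kg; shredded cheddar: 6.6 oz; granulated sugar: 13.2 oz

Scaling factor: 20/8 = 5/2 = 2.5.
cream cheese: 10 oz × 5/2 × 28.35 g/oz ÷ 1000 g/kg ≈ 0.7 kg
shredded cheddar: 75 g × 5/2 ÷ 28.35 g/oz ≈ 6.6 oz
granulated sugar: 0.75 cup × 5/2 × 200 g/cup ÷ 28.35 g/oz ≈ 13.2 oz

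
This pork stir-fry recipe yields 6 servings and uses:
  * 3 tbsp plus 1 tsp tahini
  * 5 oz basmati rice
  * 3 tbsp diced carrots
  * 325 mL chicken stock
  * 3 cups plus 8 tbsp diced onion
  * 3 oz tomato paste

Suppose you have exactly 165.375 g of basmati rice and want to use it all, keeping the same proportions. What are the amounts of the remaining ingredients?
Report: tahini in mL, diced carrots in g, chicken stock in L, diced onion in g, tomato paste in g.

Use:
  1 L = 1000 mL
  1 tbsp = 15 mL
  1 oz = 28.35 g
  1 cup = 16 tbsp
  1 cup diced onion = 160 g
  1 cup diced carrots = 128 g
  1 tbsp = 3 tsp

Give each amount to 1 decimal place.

The original recipe has 141.75 g of basmati rice, so the scaling factor is 165.375 ÷ 141.75 = 7/6.
tahini: (3 tbsp + 1 tsp = 10/3 tbsp) × 7/6 × 15 mL/tbsp ≈ 58.3 mL
diced carrots: 3 tbsp × 7/6 ÷ 16 tbsp/cup × 128 g/cup = 28.0 g
chicken stock: 325 mL × 7/6 ÷ 1000 mL/L ≈ 0.4 L
diced onion: (3 cup + 8 tbsp = 3.5 cup) × 7/6 × 160 g/cup ≈ 653.3 g
tomato paste: 3 oz × 7/6 × 28.35 g/oz ≈ 99.2 g

tahini: 58.3 mL; diced carrots: 28.0 g; chicken stock: 0.4 L; diced onion: 653.3 g; tomato paste: 99.2 g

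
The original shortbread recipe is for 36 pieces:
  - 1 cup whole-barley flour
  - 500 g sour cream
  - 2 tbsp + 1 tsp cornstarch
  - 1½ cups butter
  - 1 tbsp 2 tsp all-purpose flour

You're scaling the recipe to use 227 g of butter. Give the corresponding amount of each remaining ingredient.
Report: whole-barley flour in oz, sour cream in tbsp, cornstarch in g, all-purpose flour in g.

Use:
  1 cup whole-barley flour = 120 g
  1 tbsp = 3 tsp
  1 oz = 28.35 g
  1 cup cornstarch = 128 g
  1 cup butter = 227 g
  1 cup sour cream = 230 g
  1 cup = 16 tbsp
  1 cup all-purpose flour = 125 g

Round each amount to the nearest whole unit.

whole-barley flour: 3 oz; sour cream: 23 tbsp; cornstarch: 12 g; all-purpose flour: 9 g

The original recipe has 340.5 g of butter, so the scaling factor is 227 ÷ 340.5 = 2/3.
whole-barley flour: 1 cup × 2/3 × 120 g/cup ÷ 28.35 g/oz ≈ 3 oz
sour cream: 500 g × 2/3 ÷ 230 g/cup × 16 tbsp/cup ≈ 23 tbsp
cornstarch: (2 tbsp + 1 tsp = 7/3 tbsp) × 2/3 ÷ 16 tbsp/cup × 128 g/cup ≈ 12 g
all-purpose flour: (1 tbsp + 2 tsp = 5/3 tbsp) × 2/3 ÷ 16 tbsp/cup × 125 g/cup ≈ 9 g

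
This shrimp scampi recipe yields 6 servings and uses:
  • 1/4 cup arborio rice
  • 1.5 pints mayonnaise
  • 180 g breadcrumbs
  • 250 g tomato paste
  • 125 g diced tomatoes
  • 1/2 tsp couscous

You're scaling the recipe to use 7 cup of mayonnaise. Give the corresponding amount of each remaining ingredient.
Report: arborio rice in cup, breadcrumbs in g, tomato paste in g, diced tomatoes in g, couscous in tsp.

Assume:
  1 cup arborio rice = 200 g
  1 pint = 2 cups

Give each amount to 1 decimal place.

arborio rice: 0.6 cup; breadcrumbs: 420.0 g; tomato paste: 583.3 g; diced tomatoes: 291.7 g; couscous: 1.2 tsp

The original recipe has 3 cup of mayonnaise, so the scaling factor is 7 ÷ 3 = 7/3.
arborio rice: 0.25 cup × 7/3 ≈ 0.6 cup
breadcrumbs: 180 g × 7/3 = 420.0 g
tomato paste: 250 g × 7/3 ≈ 583.3 g
diced tomatoes: 125 g × 7/3 ≈ 291.7 g
couscous: 0.5 tsp × 7/3 ≈ 1.2 tsp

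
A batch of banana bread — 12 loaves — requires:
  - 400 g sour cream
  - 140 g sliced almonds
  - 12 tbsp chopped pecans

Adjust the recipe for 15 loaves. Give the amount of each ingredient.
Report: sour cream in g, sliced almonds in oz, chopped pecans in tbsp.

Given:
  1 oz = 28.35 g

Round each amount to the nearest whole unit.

sour cream: 500 g; sliced almonds: 6 oz; chopped pecans: 15 tbsp

Scaling factor: 15/12 = 5/4 = 1.25.
sour cream: 400 g × 5/4 = 500 g
sliced almonds: 140 g × 5/4 ÷ 28.35 g/oz ≈ 6 oz
chopped pecans: 12 tbsp × 5/4 = 15 tbsp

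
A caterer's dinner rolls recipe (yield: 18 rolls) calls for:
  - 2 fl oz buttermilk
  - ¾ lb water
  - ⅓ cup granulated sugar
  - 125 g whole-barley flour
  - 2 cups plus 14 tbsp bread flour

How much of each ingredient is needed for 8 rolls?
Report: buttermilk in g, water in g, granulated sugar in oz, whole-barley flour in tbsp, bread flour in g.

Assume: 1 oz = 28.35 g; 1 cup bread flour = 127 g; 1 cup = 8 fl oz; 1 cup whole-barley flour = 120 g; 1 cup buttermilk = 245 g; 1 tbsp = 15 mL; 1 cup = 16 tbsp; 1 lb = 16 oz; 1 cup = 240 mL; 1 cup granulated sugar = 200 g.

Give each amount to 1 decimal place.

buttermilk: 27.2 g; water: 151.2 g; granulated sugar: 1.0 oz; whole-barley flour: 7.4 tbsp; bread flour: 162.3 g

Scaling factor: 8/18 = 4/9.
buttermilk: 2 fl oz × 4/9 ÷ 8 fl oz/cup × 245 g/cup ≈ 27.2 g
water: 0.75 lb × 4/9 × 16 oz/lb × 28.35 g/oz = 151.2 g
granulated sugar: 1/3 cup × 4/9 × 200 g/cup ÷ 28.35 g/oz ≈ 1.0 oz
whole-barley flour: 125 g × 4/9 ÷ 120 g/cup × 16 tbsp/cup ≈ 7.4 tbsp
bread flour: (2 cup + 14 tbsp = 2.875 cup) × 4/9 × 127 g/cup ≈ 162.3 g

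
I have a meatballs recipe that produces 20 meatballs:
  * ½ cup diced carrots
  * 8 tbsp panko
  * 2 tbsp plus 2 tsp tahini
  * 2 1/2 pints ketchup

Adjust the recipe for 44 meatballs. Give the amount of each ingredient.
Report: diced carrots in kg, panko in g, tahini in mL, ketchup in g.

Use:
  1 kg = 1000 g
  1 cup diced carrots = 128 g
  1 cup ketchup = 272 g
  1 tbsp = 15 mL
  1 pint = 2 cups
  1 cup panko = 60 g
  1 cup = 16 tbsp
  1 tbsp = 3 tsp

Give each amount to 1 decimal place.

diced carrots: 0.1 kg; panko: 66.0 g; tahini: 88.0 mL; ketchup: 2992.0 g

Scaling factor: 44/20 = 11/5 = 2.2.
diced carrots: 0.5 cup × 11/5 × 128 g/cup ÷ 1000 g/kg ≈ 0.1 kg
panko: 8 tbsp × 11/5 ÷ 16 tbsp/cup × 60 g/cup = 66.0 g
tahini: (2 tbsp + 2 tsp = 8/3 tbsp) × 11/5 × 15 mL/tbsp = 88.0 mL
ketchup: 2.5 pint × 11/5 × 2 cup/pint × 272 g/cup = 2992.0 g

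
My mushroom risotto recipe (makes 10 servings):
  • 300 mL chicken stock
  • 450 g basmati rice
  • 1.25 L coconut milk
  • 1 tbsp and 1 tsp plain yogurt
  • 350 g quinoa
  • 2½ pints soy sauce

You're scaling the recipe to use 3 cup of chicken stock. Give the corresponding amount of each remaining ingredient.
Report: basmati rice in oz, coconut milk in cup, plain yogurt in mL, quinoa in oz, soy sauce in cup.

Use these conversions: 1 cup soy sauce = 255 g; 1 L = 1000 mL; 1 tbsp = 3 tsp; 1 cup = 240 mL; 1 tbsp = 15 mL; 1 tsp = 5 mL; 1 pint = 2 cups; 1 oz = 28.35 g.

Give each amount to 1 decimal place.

The original recipe has 1.25 cup of chicken stock, so the scaling factor is 3 ÷ 1.25 = 12/5 = 2.4.
basmati rice: 450 g × 12/5 ÷ 28.35 g/oz ≈ 38.1 oz
coconut milk: 1.25 L × 12/5 × 1000 mL/L ÷ 240 mL/cup = 12.5 cup
plain yogurt: (1 tbsp + 1 tsp = 4/3 tbsp) × 12/5 × 15 mL/tbsp = 48.0 mL
quinoa: 350 g × 12/5 ÷ 28.35 g/oz ≈ 29.6 oz
soy sauce: 2.5 pint × 12/5 × 2 cup/pint = 12.0 cup

basmati rice: 38.1 oz; coconut milk: 12.5 cup; plain yogurt: 48.0 mL; quinoa: 29.6 oz; soy sauce: 12.0 cup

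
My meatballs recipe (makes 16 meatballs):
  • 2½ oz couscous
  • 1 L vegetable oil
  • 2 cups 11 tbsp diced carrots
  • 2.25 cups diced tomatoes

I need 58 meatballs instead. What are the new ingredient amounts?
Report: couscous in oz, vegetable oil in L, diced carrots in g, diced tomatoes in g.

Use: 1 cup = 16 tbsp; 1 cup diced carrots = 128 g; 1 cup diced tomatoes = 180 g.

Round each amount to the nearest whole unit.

couscous: 9 oz; vegetable oil: 4 L; diced carrots: 1247 g; diced tomatoes: 1468 g

Scaling factor: 58/16 = 29/8 = 3.625.
couscous: 2.5 oz × 29/8 ≈ 9 oz
vegetable oil: 1 L × 29/8 ≈ 4 L
diced carrots: (2 cup + 11 tbsp = 2.6875 cup) × 29/8 × 128 g/cup = 1247 g
diced tomatoes: 2.25 cup × 29/8 × 180 g/cup ≈ 1468 g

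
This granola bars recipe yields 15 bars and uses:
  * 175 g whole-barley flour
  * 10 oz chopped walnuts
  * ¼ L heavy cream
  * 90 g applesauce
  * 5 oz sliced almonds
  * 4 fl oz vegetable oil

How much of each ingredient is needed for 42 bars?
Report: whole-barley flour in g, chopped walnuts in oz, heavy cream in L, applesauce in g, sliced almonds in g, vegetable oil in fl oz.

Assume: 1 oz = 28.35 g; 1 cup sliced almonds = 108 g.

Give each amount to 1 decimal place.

whole-barley flour: 490.0 g; chopped walnuts: 28.0 oz; heavy cream: 0.7 L; applesauce: 252.0 g; sliced almonds: 396.9 g; vegetable oil: 11.2 fl oz

Scaling factor: 42/15 = 14/5 = 2.8.
whole-barley flour: 175 g × 14/5 = 490.0 g
chopped walnuts: 10 oz × 14/5 = 28.0 oz
heavy cream: 0.25 L × 14/5 = 0.7 L
applesauce: 90 g × 14/5 = 252.0 g
sliced almonds: 5 oz × 14/5 × 28.35 g/oz = 396.9 g
vegetable oil: 4 fl oz × 14/5 = 11.2 fl oz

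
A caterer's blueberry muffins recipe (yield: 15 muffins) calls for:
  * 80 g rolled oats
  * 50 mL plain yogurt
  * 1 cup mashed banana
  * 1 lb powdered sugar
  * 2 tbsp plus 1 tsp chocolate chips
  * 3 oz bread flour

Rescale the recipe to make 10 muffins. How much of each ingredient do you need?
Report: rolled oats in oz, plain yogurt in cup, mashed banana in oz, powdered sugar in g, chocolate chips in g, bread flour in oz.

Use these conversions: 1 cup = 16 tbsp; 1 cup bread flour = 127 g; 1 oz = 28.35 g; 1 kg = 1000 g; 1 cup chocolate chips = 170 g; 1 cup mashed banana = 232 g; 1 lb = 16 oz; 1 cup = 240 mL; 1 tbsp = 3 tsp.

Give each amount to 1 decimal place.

Scaling factor: 10/15 = 2/3.
rolled oats: 80 g × 2/3 ÷ 28.35 g/oz ≈ 1.9 oz
plain yogurt: 50 mL × 2/3 ÷ 240 mL/cup ≈ 0.1 cup
mashed banana: 1 cup × 2/3 × 232 g/cup ÷ 28.35 g/oz ≈ 5.5 oz
powdered sugar: 1 lb × 2/3 × 16 oz/lb × 28.35 g/oz = 302.4 g
chocolate chips: (2 tbsp + 1 tsp = 7/3 tbsp) × 2/3 ÷ 16 tbsp/cup × 170 g/cup ≈ 16.5 g
bread flour: 3 oz × 2/3 = 2.0 oz

rolled oats: 1.9 oz; plain yogurt: 0.1 cup; mashed banana: 5.5 oz; powdered sugar: 302.4 g; chocolate chips: 16.5 g; bread flour: 2.0 oz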